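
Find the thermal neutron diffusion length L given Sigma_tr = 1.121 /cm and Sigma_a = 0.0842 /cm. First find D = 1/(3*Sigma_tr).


D = 1 / (3 * Sigma_tr) = 1 / (3 * 1.121) = 0.2973536 cm
L = sqrt(D / Sigma_a)
L = sqrt(0.2973536 / 0.0842)
L = 1.8792 cm

1.8792


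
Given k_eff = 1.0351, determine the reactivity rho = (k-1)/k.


rho = (k_eff - 1) / k_eff
rho = (1.0351 - 1) / 1.0351
rho = 0.033910

0.033910


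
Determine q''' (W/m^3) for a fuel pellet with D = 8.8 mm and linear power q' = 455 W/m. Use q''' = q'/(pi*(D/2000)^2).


r = D / 2 / 1000 = 8.8 / 2 / 1000 = 0.0044 m
q''' = q' / (pi * r^2)
q''' = 455 / (pi * 0.0044^2)
q''' = 7.4809e+06 W/m^3

7.4809e+06


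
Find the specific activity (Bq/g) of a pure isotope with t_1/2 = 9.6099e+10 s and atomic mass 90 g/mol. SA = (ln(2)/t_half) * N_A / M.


lambda = ln(2) / t_half = ln(2) / 9.6099e+10 = 7.212845e-12 /s
SA = lambda * N_A / M
SA = 7.212845e-12 * 6.022e23 / 90
SA = 4.8262e+10 Bq/g

4.8262e+10


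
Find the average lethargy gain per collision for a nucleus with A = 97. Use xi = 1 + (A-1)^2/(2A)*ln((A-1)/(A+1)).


xi = 1 + (A-1)^2/(2A) * ln((A-1)/(A+1))
xi = 1 + (97-1)^2/(2*97) * ln((97-1)/(97 +1))
xi = 0.020478

0.020478


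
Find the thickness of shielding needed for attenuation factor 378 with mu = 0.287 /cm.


x = ln(factor) / mu
x = ln(378) / 0.287
x = 20.679 cm

20.679


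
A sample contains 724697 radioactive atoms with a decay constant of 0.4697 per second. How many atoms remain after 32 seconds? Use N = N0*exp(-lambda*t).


N = N0 * exp(-lambda * t)
N = 724697 * exp(-0.4697 * 32)
N = 0.21505

0.21505


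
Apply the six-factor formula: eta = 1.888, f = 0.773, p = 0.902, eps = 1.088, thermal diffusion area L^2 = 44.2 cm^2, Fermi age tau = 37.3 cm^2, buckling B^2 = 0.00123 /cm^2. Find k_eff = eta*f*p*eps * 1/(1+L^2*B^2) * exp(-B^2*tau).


k_inf = eta*f*p*eps = 1.888*0.773*0.902*1.088 = 1.432244
P_TNL = 1/(1 + L^2*B^2) = 1/(1 + 44.2*0.00123) = 0.9484373
P_FNL = exp(-B^2*tau) = exp(-0.00123*37.3) = 0.9551575
k_eff = k_inf * P_TNL * P_FNL = 1.432244 * 0.9484373 * 0.9551575
k_eff = 1.2975

1.2975


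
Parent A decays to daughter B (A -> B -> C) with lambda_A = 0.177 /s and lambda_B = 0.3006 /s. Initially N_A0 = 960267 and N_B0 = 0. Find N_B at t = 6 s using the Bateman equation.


N_B(t) = lambda_A * N_A0 / (lambda_B - lambda_A) * [exp(-lambda_A*t) - exp(-lambda_B*t)]
exp(-0.177*6) = 0.3457636; exp(-0.3006*6) = 0.1647049
N_B = 0.177 * 960267 / (0.3006 - 0.177) * (0.3457636 - 0.1647049)
N_B = 248981

248981


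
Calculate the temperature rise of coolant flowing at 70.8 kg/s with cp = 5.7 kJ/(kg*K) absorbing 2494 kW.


dT = Q / (m_dot * cp)
dT = 2494 / (70.8 * 5.7)
dT = 6.1800 C

6.1800


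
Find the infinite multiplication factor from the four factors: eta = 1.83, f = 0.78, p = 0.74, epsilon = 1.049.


k_inf = eta * f * p * epsilon
k_inf = 1.83 * 0.78 * 0.74 * 1.049
k_inf = 1.1080

1.1080


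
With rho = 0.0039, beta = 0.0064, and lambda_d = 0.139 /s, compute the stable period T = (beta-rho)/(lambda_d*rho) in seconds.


T = (beta - rho) / (lambda_d * rho)
T = (0.0064 - 0.0039) / (0.139 * 0.0039)
T = 4.6117 s

4.6117


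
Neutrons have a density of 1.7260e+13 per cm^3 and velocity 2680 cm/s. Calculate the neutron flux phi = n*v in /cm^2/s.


phi = n * v
phi = 1.7260e+13 * 2680
phi = 4.6257e+16 /cm^2/s

4.6257e+16


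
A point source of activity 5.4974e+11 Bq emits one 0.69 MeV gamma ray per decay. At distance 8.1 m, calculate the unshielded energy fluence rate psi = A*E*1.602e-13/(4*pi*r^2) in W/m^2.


psi = A * E * 1.602e-13 / (4*pi*r^2)
psi = 5.4974e+11 * 0.69 * 1.602e-13 / (4*pi*8.1^2)
psi = 7.3704e-05 W/m^2

7.3704e-05


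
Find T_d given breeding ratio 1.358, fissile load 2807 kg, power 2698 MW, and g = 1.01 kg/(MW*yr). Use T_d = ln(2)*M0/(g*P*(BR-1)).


Breeding gain G = BR - 1 = 1.358 - 1 = 0.358
Fissile production rate = g * P * G = 1.01 * 2698 * 0.358 = 975.54284 kg/yr
T_d = ln(2) * M0 / (g * P * G)
T_d = ln(2) * 2807 / 975.54284 = 1.9944 yr

1.9944


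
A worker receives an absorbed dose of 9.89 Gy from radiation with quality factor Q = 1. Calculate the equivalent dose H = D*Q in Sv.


H = D * Q
H = 9.89 * 1
H = 9.8900 Sv

9.8900


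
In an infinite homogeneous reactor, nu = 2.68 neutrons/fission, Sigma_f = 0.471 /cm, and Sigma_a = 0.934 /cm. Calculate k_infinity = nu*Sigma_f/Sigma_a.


k_inf = nu * Sigma_f / Sigma_a
k_inf = 2.68 * 0.471 / 0.934
k_inf = 1.3515

1.3515


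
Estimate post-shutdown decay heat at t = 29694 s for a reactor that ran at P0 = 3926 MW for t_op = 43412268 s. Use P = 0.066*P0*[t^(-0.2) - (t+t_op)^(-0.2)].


P/P0 = 0.066 * [t^(-0.2) - (t + t_op)^(-0.2)]
P/P0 = 0.066 * [29694^(-0.2) - (29694 + 43412268)^(-0.2)]
P/P0 = 0.066 * [0.1274871 - 0.02967687] = 0.006455475
P = 3926 * 0.006455475 = 25.344 MW

25.344


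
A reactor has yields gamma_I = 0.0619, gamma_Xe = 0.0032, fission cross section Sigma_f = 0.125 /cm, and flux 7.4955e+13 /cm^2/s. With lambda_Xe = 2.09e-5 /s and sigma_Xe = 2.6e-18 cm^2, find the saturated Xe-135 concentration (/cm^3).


Xe_eq = (gamma_I + gamma_Xe) * Sigma_f * phi / (lambda_Xe + sigma_Xe * phi)
Numerator = (0.0619 + 0.0032) * 0.125 * 7.4955e+13 = 6.099463e+11
Denominator = 2.09e-5 + 2.6e-18 * 7.4955e+13 = 2.157830e-04
Xe_eq = 6.099463e+11 / 2.157830e-04 = 2.8267e+15 /cm^3

2.8267e+15


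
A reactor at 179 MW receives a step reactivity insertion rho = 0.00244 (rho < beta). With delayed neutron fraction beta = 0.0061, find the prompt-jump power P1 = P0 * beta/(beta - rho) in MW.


P1/P0 = beta / (beta - rho)
P1/P0 = 0.0061 / (0.0061 - 0.00244) = 1.666667
P1 = 179 * 1.666667 = 298.33 MW

298.33


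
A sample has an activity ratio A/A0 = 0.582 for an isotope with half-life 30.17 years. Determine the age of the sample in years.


lambda = ln(2) / t_half = ln(2) / 30.17 = 0.02297472 /yr
t = -ln(A/A0) / lambda
t = -ln(0.582) / 0.02297472
t = 23.560 yr

23.560


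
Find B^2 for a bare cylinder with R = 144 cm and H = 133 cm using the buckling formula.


B^2 = (2.405/R)^2 + (pi/H)^2
B^2 = (2.405/144)^2 + (pi/133)^2
B^2 = 8.3689e-04 /cm^2

8.3689e-04


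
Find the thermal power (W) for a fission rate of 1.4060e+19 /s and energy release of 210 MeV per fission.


P = fission_rate * E_MeV * 1.602e-13
P = 1.4060e+19 * 210 * 1.602e-13
P = 4.7301e+08 W

4.7301e+08


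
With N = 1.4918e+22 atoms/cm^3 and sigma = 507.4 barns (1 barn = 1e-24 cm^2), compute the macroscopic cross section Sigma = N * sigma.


Sigma = N * sigma_barns * 1e-24
Sigma = 1.4918e+22 * 507.4 * 1e-24
Sigma = 7.5694 /cm

7.5694


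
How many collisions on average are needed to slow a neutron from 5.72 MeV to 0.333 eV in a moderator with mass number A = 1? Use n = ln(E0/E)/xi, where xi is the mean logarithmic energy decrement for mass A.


xi = 1 + (A-1)^2/(2A)*ln((A-1)/(A+1)) = 1 (for A = 1)
n = ln(E0/E) / xi
n = ln(5.72e6 / 0.333) / 1
n = ln(1.717718e+07) / 1 = 16.659

16.659


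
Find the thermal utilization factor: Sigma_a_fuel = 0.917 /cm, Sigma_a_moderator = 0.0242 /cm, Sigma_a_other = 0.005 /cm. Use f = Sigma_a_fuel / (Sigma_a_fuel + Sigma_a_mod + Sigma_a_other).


f = Sigma_a_fuel / (Sigma_a_fuel + Sigma_a_mod + Sigma_a_other)
f = 0.917 / (0.917 + 0.0242 + 0.005)
f = 0.96914

0.96914


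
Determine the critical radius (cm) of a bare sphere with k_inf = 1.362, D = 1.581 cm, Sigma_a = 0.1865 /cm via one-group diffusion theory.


L^2 = D / Sigma_a = 1.581 / 0.1865 = 8.477212 cm^2
B_m^2 = (k_inf - 1) / L^2 = (1.362 - 1) / 8.477212 = 0.04270272 /cm^2
For a bare sphere: B_g = pi/R, so R_c = pi / sqrt(B_m^2)
R_c = pi / sqrt(0.04270272) = 15.203 cm

15.203


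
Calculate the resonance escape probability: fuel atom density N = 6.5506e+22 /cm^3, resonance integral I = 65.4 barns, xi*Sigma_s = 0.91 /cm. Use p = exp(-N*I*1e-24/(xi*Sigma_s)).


p = exp(-N * I * 1e-24 / (xi*Sigma_s))
p = exp(-6.5506e+22 * 65.4 * 1e-24 / 0.91)
p = 0.0090247

0.0090247


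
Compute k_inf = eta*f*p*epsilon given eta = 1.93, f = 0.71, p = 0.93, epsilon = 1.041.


k_inf = eta * f * p * epsilon
k_inf = 1.93 * 0.71 * 0.93 * 1.041
k_inf = 1.3266

1.3266


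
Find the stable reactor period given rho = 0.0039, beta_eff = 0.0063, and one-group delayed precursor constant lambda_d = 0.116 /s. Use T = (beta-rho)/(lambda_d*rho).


T = (beta - rho) / (lambda_d * rho)
T = (0.0063 - 0.0039) / (0.116 * 0.0039)
T = 5.3050 s

5.3050


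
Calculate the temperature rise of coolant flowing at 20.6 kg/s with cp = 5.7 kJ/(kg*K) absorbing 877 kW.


dT = Q / (m_dot * cp)
dT = 877 / (20.6 * 5.7)
dT = 7.4689 C

7.4689


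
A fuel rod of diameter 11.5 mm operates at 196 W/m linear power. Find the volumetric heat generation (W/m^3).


r = D / 2 / 1000 = 11.5 / 2 / 1000 = 0.00575 m
q''' = q' / (pi * r^2)
q''' = 196 / (pi * 0.00575^2)
q''' = 1.8870e+06 W/m^3

1.8870e+06


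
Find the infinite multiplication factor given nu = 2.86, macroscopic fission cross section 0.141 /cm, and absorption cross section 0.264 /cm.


k_inf = nu * Sigma_f / Sigma_a
k_inf = 2.86 * 0.141 / 0.264
k_inf = 1.5275

1.5275


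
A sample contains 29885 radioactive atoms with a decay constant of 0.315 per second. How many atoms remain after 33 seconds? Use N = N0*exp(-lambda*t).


N = N0 * exp(-lambda * t)
N = 29885 * exp(-0.315 * 33)
N = 0.91403

0.91403


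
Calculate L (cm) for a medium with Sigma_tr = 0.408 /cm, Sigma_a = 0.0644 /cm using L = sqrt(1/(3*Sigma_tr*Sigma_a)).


D = 1 / (3 * Sigma_tr) = 1 / (3 * 0.408) = 0.8169935 cm
L = sqrt(D / Sigma_a)
L = sqrt(0.8169935 / 0.0644)
L = 3.5618 cm

3.5618


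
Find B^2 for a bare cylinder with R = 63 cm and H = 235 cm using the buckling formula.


B^2 = (2.405/R)^2 + (pi/H)^2
B^2 = (2.405/63)^2 + (pi/235)^2
B^2 = 0.0016360 /cm^2

0.0016360


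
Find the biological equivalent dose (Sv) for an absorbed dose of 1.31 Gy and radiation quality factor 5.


H = D * Q
H = 1.31 * 5
H = 6.5500 Sv

6.5500


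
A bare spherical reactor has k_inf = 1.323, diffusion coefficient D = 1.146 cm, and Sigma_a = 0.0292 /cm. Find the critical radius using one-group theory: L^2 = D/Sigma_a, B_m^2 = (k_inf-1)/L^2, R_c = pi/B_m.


L^2 = D / Sigma_a = 1.146 / 0.0292 = 39.24658 cm^2
B_m^2 = (k_inf - 1) / L^2 = (1.323 - 1) / 39.24658 = 0.008230016 /cm^2
For a bare sphere: B_g = pi/R, so R_c = pi / sqrt(B_m^2)
R_c = pi / sqrt(0.008230016) = 34.630 cm

34.630


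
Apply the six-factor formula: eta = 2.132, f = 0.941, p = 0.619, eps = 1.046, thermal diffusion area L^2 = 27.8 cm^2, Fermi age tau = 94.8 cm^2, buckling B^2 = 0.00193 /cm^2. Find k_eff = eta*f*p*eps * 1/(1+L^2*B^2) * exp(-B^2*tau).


k_inf = eta*f*p*eps = 2.132*0.941*0.619*1.046 = 1.298970
P_TNL = 1/(1 + L^2*B^2) = 1/(1 + 27.8*0.00193) = 0.9490782
P_FNL = exp(-B^2*tau) = exp(-0.00193*94.8) = 0.8327981
k_eff = k_inf * P_TNL * P_FNL = 1.298970 * 0.9490782 * 0.8327981
k_eff = 1.0267

1.0267


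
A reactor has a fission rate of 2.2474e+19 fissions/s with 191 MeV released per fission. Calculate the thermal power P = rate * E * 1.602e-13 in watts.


P = fission_rate * E_MeV * 1.602e-13
P = 2.2474e+19 * 191 * 1.602e-13
P = 6.8766e+08 W

6.8766e+08


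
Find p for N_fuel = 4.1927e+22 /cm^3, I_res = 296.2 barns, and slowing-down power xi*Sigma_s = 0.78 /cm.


p = exp(-N * I * 1e-24 / (xi*Sigma_s))
p = exp(-4.1927e+22 * 296.2 * 1e-24 / 0.78)
p = 1.2172e-07

1.2172e-07


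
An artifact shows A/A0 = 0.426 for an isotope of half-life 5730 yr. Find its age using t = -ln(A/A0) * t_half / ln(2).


lambda = ln(2) / t_half = ln(2) / 5730 = 1.209681e-04 /yr
t = -ln(A/A0) / lambda
t = -ln(0.426) / 1.209681e-04
t = 7054.1 yr

7054.1


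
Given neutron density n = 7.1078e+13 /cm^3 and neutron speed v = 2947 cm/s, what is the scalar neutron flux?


phi = n * v
phi = 7.1078e+13 * 2947
phi = 2.0947e+17 /cm^2/s

2.0947e+17


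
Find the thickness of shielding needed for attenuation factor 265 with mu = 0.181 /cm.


x = ln(factor) / mu
x = ln(265) / 0.181
x = 30.827 cm

30.827


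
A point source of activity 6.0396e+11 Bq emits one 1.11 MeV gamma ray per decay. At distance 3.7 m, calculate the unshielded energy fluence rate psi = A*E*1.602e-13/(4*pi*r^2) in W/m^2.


psi = A * E * 1.602e-13 / (4*pi*r^2)
psi = 6.0396e+11 * 1.11 * 1.602e-13 / (4*pi*3.7^2)
psi = 6.2428e-04 W/m^2

6.2428e-04


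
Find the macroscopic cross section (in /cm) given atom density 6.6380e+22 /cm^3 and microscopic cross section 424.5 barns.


Sigma = N * sigma_barns * 1e-24
Sigma = 6.6380e+22 * 424.5 * 1e-24
Sigma = 28.178 /cm

28.178


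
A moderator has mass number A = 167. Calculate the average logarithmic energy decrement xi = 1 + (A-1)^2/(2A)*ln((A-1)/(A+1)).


xi = 1 + (A-1)^2/(2A) * ln((A-1)/(A+1))
xi = 1 + (167-1)^2/(2*167) * ln((167-1)/(167 +1))
xi = 0.011928

0.011928


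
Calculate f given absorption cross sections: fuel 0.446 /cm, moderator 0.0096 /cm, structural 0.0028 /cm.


f = Sigma_a_fuel / (Sigma_a_fuel + Sigma_a_mod + Sigma_a_other)
f = 0.446 / (0.446 + 0.0096 + 0.0028)
f = 0.97295

0.97295


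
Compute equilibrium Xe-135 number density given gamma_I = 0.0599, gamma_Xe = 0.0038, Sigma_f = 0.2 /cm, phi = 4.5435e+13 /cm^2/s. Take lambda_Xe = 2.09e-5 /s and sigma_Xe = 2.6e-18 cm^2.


Xe_eq = (gamma_I + gamma_Xe) * Sigma_f * phi / (lambda_Xe + sigma_Xe * phi)
Numerator = (0.0599 + 0.0038) * 0.2 * 4.5435e+13 = 5.788419e+11
Denominator = 2.09e-5 + 2.6e-18 * 4.5435e+13 = 1.390310e-04
Xe_eq = 5.788419e+11 / 1.390310e-04 = 4.1634e+15 /cm^3

4.1634e+15


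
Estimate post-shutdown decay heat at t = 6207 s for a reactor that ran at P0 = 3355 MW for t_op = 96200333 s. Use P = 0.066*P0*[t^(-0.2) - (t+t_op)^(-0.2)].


P/P0 = 0.066 * [t^(-0.2) - (t + t_op)^(-0.2)]
P/P0 = 0.066 * [6207^(-0.2) - (6207 + 96200333)^(-0.2)]
P/P0 = 0.066 * [0.1743507 - 0.02531390] = 0.009836429
P = 3355 * 0.009836429 = 33.001 MW

33.001


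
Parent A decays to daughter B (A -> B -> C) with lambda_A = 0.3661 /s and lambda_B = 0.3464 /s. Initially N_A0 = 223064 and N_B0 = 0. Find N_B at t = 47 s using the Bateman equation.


N_B(t) = lambda_A * N_A0 / (lambda_B - lambda_A) * [exp(-lambda_A*t) - exp(-lambda_B*t)]
exp(-0.3661*47) = 3.366861e-08; exp(-0.3464*47) = 8.498424e-08
N_B = 0.3661 * 223064 / (0.3464 - 0.3661) * (3.366861e-08 - 8.498424e-08)
N_B = 0.21272

0.21272


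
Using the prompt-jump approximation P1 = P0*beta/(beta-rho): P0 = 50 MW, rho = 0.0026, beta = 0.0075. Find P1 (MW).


P1/P0 = beta / (beta - rho)
P1/P0 = 0.0075 / (0.0075 - 0.0026) = 1.530612
P1 = 50 * 1.530612 = 76.531 MW

76.531


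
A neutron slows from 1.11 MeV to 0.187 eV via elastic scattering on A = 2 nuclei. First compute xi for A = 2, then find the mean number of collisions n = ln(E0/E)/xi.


xi = 1 + (A-1)^2/(2A)*ln((A-1)/(A+1)) = 0.7253469 (for A = 2)
n = ln(E0/E) / xi
n = ln(1.11e6 / 0.187) / 0.7253469
n = ln(5.935829e+06) / 0.7253469 = 21.502

21.502


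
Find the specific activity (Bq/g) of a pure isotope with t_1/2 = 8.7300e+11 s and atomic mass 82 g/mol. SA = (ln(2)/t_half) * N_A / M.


lambda = ln(2) / t_half = ln(2) / 8.7300e+11 = 7.939830e-13 /s
SA = lambda * N_A / M
SA = 7.939830e-13 * 6.022e23 / 82
SA = 5.8309e+09 Bq/g

5.8309e+09


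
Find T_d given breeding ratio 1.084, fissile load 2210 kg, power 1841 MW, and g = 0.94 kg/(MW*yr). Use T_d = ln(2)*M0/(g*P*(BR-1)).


Breeding gain G = BR - 1 = 1.084 - 1 = 0.084
Fissile production rate = g * P * G = 0.94 * 1841 * 0.084 = 145.36536 kg/yr
T_d = ln(2) * M0 / (g * P * G)
T_d = ln(2) * 2210 / 145.36536 = 10.538 yr

10.538


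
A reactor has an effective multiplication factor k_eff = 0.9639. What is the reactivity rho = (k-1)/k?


rho = (k_eff - 1) / k_eff
rho = (0.9639 - 1) / 0.9639
rho = -0.037452

-0.037452


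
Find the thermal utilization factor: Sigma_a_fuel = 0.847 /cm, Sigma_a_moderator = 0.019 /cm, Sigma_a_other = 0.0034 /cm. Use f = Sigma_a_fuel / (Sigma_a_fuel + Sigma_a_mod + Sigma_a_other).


f = Sigma_a_fuel / (Sigma_a_fuel + Sigma_a_mod + Sigma_a_other)
f = 0.847 / (0.847 + 0.019 + 0.0034)
f = 0.97424

0.97424


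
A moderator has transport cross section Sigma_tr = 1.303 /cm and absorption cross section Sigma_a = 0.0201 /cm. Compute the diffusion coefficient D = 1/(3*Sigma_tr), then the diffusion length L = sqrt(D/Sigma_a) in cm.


D = 1 / (3 * Sigma_tr) = 1 / (3 * 1.303) = 0.2558199 cm
L = sqrt(D / Sigma_a)
L = sqrt(0.2558199 / 0.0201)
L = 3.5675 cm

3.5675


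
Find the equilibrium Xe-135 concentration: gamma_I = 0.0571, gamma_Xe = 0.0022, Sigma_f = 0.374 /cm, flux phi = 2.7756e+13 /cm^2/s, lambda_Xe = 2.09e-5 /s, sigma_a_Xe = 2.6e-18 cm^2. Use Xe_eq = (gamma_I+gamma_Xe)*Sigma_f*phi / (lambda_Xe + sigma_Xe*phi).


Xe_eq = (gamma_I + gamma_Xe) * Sigma_f * phi / (lambda_Xe + sigma_Xe * phi)
Numerator = (0.0571 + 0.0022) * 0.374 * 2.7756e+13 = 6.155781e+11
Denominator = 2.09e-5 + 2.6e-18 * 2.7756e+13 = 9.306560e-05
Xe_eq = 6.155781e+11 / 9.306560e-05 = 6.6145e+15 /cm^3

6.6145e+15


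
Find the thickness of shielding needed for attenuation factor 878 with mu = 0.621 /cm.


x = ln(factor) / mu
x = ln(878) / 0.621
x = 10.914 cm

10.914


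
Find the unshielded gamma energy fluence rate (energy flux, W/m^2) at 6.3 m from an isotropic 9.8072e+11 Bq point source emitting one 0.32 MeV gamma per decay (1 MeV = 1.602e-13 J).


psi = A * E * 1.602e-13 / (4*pi*r^2)
psi = 9.8072e+11 * 0.32 * 1.602e-13 / (4*pi*6.3^2)
psi = 1.0080e-04 W/m^2

1.0080e-04


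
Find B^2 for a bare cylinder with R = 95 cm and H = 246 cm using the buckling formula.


B^2 = (2.405/R)^2 + (pi/H)^2
B^2 = (2.405/95)^2 + (pi/246)^2
B^2 = 8.0398e-04 /cm^2

8.0398e-04


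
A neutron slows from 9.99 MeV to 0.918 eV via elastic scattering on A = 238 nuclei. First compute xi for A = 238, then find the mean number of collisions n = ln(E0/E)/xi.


xi = 1 + (A-1)^2/(2A)*ln((A-1)/(A+1)) = 0.008379872 (for A = 238)
n = ln(E0/E) / xi
n = ln(9.99e6 / 0.918) / 0.008379872
n = ln(1.088235e+07) / 0.008379872 = 1933.5

1933.5


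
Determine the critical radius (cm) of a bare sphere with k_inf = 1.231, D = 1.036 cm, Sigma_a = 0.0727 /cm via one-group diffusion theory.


L^2 = D / Sigma_a = 1.036 / 0.0727 = 14.25034 cm^2
B_m^2 = (k_inf - 1) / L^2 = (1.231 - 1) / 14.25034 = 0.01621014 /cm^2
For a bare sphere: B_g = pi/R, so R_c = pi / sqrt(B_m^2)
R_c = pi / sqrt(0.01621014) = 24.675 cm

24.675


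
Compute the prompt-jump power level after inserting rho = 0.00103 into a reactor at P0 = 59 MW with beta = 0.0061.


P1/P0 = beta / (beta - rho)
P1/P0 = 0.0061 / (0.0061 - 0.00103) = 1.203156
P1 = 59 * 1.203156 = 70.986 MW

70.986


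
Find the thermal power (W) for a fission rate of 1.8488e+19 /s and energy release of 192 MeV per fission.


P = fission_rate * E_MeV * 1.602e-13
P = 1.8488e+19 * 192 * 1.602e-13
P = 5.6866e+08 W

5.6866e+08


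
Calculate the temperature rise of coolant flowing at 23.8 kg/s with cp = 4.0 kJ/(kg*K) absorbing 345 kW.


dT = Q / (m_dot * cp)
dT = 345 / (23.8 * 4.0)
dT = 3.6239 C

3.6239


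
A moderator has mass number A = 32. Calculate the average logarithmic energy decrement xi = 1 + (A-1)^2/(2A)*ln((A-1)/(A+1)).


xi = 1 + (A-1)^2/(2A) * ln((A-1)/(A+1))
xi = 1 + (32-1)^2/(2*32) * ln((32-1)/(32 +1))
xi = 0.061218

0.061218


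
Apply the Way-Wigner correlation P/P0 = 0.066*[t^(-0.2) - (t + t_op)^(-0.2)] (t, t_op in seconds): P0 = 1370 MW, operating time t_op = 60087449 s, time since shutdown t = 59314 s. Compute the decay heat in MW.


P/P0 = 0.066 * [t^(-0.2) - (t + t_op)^(-0.2)]
P/P0 = 0.066 * [59314^(-0.2) - (59314 + 60087449)^(-0.2)]
P/P0 = 0.066 * [0.1110116 - 0.02780722] = 0.005491489
P = 1370 * 0.005491489 = 7.5233 MW

7.5233


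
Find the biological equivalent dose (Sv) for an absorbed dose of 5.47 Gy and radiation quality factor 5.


H = D * Q
H = 5.47 * 5
H = 27.350 Sv

27.350


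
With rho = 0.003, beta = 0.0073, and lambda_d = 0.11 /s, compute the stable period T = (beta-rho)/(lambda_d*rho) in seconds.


T = (beta - rho) / (lambda_d * rho)
T = (0.0073 - 0.003) / (0.11 * 0.003)
T = 13.030 s

13.030


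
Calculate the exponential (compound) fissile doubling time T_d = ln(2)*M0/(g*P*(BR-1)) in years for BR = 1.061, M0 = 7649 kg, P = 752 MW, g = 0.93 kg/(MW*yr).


Breeding gain G = BR - 1 = 1.061 - 1 = 0.061
Fissile production rate = g * P * G = 0.93 * 752 * 0.061 = 42.66096 kg/yr
T_d = ln(2) * M0 / (g * P * G)
T_d = ln(2) * 7649 / 42.66096 = 124.28 yr

124.28


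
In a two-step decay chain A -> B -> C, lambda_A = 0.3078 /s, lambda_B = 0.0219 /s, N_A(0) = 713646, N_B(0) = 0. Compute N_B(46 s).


N_B(t) = lambda_A * N_A0 / (lambda_B - lambda_A) * [exp(-lambda_A*t) - exp(-lambda_B*t)]
exp(-0.3078*46) = 7.094328e-07; exp(-0.0219*46) = 0.3651672
N_B = 0.3078 * 713646 / (0.0219 - 0.3078) * (7.094328e-07 - 0.3651672)
N_B = 280562

280562


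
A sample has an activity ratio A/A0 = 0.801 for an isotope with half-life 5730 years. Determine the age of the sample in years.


lambda = ln(2) / t_half = ln(2) / 5730 = 1.209681e-04 /yr
t = -ln(A/A0) / lambda
t = -ln(0.801) / 1.209681e-04
t = 1834.3 yr

1834.3


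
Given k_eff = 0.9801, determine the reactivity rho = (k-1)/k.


rho = (k_eff - 1) / k_eff
rho = (0.9801 - 1) / 0.9801
rho = -0.020304

-0.020304


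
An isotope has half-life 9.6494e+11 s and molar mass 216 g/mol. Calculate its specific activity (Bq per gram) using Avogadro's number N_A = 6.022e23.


lambda = ln(2) / t_half = ln(2) / 9.6494e+11 = 7.183319e-13 /s
SA = lambda * N_A / M
SA = 7.183319e-13 * 6.022e23 / 216
SA = 2.0027e+09 Bq/g

2.0027e+09


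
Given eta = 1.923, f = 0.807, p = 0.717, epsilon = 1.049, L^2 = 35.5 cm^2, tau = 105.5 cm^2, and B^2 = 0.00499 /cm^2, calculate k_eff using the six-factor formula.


k_inf = eta*f*p*eps = 1.923*0.807*0.717*1.049 = 1.167206
P_TNL = 1/(1 + L^2*B^2) = 1/(1 + 35.5*0.00499) = 0.8495130
P_FNL = exp(-B^2*tau) = exp(-0.00499*105.5) = 0.5907012
k_eff = k_inf * P_TNL * P_FNL = 1.167206 * 0.8495130 * 0.5907012
k_eff = 0.58571

0.58571


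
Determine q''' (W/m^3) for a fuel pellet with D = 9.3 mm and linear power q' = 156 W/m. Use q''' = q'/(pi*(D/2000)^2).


r = D / 2 / 1000 = 9.3 / 2 / 1000 = 0.00465 m
q''' = q' / (pi * r^2)
q''' = 156 / (pi * 0.00465^2)
q''' = 2.2965e+06 W/m^3

2.2965e+06


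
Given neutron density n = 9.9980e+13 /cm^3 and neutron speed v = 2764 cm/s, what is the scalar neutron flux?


phi = n * v
phi = 9.9980e+13 * 2764
phi = 2.7634e+17 /cm^2/s

2.7634e+17


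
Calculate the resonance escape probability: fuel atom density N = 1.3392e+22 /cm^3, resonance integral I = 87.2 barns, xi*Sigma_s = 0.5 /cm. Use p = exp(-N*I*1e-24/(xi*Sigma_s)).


p = exp(-N * I * 1e-24 / (xi*Sigma_s))
p = exp(-1.3392e+22 * 87.2 * 1e-24 / 0.5)
p = 0.096756

0.096756


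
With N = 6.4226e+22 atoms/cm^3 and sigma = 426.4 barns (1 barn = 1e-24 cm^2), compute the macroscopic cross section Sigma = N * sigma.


Sigma = N * sigma_barns * 1e-24
Sigma = 6.4226e+22 * 426.4 * 1e-24
Sigma = 27.386 /cm

27.386


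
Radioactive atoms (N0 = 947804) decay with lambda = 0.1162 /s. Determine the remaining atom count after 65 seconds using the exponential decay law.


N = N0 * exp(-lambda * t)
N = 947804 * exp(-0.1162 * 65)
N = 497.16

497.16


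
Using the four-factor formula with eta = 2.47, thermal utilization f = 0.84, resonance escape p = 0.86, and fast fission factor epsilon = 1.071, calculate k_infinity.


k_inf = eta * f * p * epsilon
k_inf = 2.47 * 0.84 * 0.86 * 1.071
k_inf = 1.9110

1.9110


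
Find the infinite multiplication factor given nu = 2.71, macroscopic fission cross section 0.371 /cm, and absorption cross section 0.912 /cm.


k_inf = nu * Sigma_f / Sigma_a
k_inf = 2.71 * 0.371 / 0.912
k_inf = 1.1024

1.1024


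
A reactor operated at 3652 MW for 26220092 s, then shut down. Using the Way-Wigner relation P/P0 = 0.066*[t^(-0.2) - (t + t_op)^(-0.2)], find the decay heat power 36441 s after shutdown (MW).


P/P0 = 0.066 * [t^(-0.2) - (t + t_op)^(-0.2)]
P/P0 = 0.066 * [36441^(-0.2) - (36441 + 26220092)^(-0.2)]
P/P0 = 0.066 * [0.1223720 - 0.03282105] = 0.005910363
P = 3652 * 0.005910363 = 21.585 MW

21.585


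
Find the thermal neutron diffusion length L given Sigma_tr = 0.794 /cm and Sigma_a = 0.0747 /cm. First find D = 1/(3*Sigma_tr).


D = 1 / (3 * Sigma_tr) = 1 / (3 * 0.794) = 0.4198153 cm
L = sqrt(D / Sigma_a)
L = sqrt(0.4198153 / 0.0747)
L = 2.3707 cm

2.3707


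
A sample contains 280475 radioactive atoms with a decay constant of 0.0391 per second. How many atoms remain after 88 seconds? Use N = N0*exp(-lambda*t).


N = N0 * exp(-lambda * t)
N = 280475 * exp(-0.0391 * 88)
N = 8986.2

8986.2


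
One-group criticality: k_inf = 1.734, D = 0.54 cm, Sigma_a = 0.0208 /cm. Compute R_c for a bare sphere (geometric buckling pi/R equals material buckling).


L^2 = D / Sigma_a = 0.54 / 0.0208 = 25.96154 cm^2
B_m^2 = (k_inf - 1) / L^2 = (1.734 - 1) / 25.96154 = 0.02827259 /cm^2
For a bare sphere: B_g = pi/R, so R_c = pi / sqrt(B_m^2)
R_c = pi / sqrt(0.02827259) = 18.684 cm

18.684


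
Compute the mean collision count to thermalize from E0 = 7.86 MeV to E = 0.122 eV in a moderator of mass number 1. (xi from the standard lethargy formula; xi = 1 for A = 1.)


xi = 1 + (A-1)^2/(2A)*ln((A-1)/(A+1)) = 1 (for A = 1)
n = ln(E0/E) / xi
n = ln(7.86e6 / 0.122) / 1
n = ln(6.442623e+07) / 1 = 17.981

17.981


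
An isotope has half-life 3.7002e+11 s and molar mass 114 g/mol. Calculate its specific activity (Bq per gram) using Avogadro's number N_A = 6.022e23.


lambda = ln(2) / t_half = ln(2) / 3.7002e+11 = 1.873270e-12 /s
SA = lambda * N_A / M
SA = 1.873270e-12 * 6.022e23 / 114
SA = 9.8955e+09 Bq/g

9.8955e+09


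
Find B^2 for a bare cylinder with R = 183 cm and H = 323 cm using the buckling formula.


B^2 = (2.405/R)^2 + (pi/H)^2
B^2 = (2.405/183)^2 + (pi/323)^2
B^2 = 2.6731e-04 /cm^2

2.6731e-04


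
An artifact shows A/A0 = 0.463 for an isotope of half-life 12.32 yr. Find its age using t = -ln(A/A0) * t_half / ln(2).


lambda = ln(2) / t_half = ln(2) / 12.32 = 0.05626195 /yr
t = -ln(A/A0) / lambda
t = -ln(0.463) / 0.05626195
t = 13.686 yr

13.686


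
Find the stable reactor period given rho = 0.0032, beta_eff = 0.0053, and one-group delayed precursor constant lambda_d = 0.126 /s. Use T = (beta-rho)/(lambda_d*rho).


T = (beta - rho) / (lambda_d * rho)
T = (0.0053 - 0.0032) / (0.126 * 0.0032)
T = 5.2083 s

5.2083


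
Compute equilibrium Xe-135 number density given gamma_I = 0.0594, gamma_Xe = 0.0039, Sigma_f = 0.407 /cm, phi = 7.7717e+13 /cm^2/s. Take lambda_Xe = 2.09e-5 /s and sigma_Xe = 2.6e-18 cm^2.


Xe_eq = (gamma_I + gamma_Xe) * Sigma_f * phi / (lambda_Xe + sigma_Xe * phi)
Numerator = (0.0594 + 0.0039) * 0.407 * 7.7717e+13 = 2.002231e+12
Denominator = 2.09e-5 + 2.6e-18 * 7.7717e+13 = 2.229642e-04
Xe_eq = 2.002231e+12 / 2.229642e-04 = 8.9801e+15 /cm^3

8.9801e+15


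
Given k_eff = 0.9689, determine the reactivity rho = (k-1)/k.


rho = (k_eff - 1) / k_eff
rho = (0.9689 - 1) / 0.9689
rho = -0.032098

-0.032098


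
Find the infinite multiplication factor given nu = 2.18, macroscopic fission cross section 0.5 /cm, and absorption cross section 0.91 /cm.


k_inf = nu * Sigma_f / Sigma_a
k_inf = 2.18 * 0.5 / 0.91
k_inf = 1.1978

1.1978


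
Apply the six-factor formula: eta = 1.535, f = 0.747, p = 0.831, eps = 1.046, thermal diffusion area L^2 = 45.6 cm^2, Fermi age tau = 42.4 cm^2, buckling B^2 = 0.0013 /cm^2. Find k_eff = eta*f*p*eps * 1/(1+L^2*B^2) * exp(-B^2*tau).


k_inf = eta*f*p*eps = 1.535*0.747*0.831*1.046 = 0.9966936
P_TNL = 1/(1 + L^2*B^2) = 1/(1 + 45.6*0.0013) = 0.9440375
P_FNL = exp(-B^2*tau) = exp(-0.0013*42.4) = 0.9463716
k_eff = k_inf * P_TNL * P_FNL = 0.9966936 * 0.9440375 * 0.9463716
k_eff = 0.89046

0.89046


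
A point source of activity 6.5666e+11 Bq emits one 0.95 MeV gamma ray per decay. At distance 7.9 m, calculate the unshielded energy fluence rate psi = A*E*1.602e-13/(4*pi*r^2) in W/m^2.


psi = A * E * 1.602e-13 / (4*pi*r^2)
psi = 6.5666e+11 * 0.95 * 1.602e-13 / (4*pi*7.9^2)
psi = 1.2743e-04 W/m^2

1.2743e-04


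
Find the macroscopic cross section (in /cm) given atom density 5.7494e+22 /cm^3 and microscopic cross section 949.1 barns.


Sigma = N * sigma_barns * 1e-24
Sigma = 5.7494e+22 * 949.1 * 1e-24
Sigma = 54.568 /cm

54.568


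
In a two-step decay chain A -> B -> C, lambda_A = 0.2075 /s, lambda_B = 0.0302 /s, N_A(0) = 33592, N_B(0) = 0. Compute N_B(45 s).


N_B(t) = lambda_A * N_A0 / (lambda_B - lambda_A) * [exp(-lambda_A*t) - exp(-lambda_B*t)]
exp(-0.2075*45) = 8.805931e-05; exp(-0.0302*45) = 0.2569176
N_B = 0.2075 * 33592 / (0.0302 - 0.2075) * (8.805931e-05 - 0.2569176)
N_B = 10097

10097


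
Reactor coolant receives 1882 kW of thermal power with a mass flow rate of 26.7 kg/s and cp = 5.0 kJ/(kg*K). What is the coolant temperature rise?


dT = Q / (m_dot * cp)
dT = 1882 / (26.7 * 5.0)
dT = 14.097 C

14.097


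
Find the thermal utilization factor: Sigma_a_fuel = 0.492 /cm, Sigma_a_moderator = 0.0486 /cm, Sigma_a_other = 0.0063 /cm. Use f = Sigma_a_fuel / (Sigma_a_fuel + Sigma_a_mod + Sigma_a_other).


f = Sigma_a_fuel / (Sigma_a_fuel + Sigma_a_mod + Sigma_a_other)
f = 0.492 / (0.492 + 0.0486 + 0.0063)
f = 0.89962

0.89962


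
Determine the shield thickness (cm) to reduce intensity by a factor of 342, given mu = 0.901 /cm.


x = ln(factor) / mu
x = ln(342) / 0.901
x = 6.4759 cm

6.4759


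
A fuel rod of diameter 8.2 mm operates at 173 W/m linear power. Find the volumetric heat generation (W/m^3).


r = D / 2 / 1000 = 8.2 / 2 / 1000 = 0.0041 m
q''' = q' / (pi * r^2)
q''' = 173 / (pi * 0.0041^2)
q''' = 3.2759e+06 W/m^3

3.2759e+06


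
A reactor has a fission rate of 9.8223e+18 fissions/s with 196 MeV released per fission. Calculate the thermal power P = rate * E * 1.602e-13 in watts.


P = fission_rate * E_MeV * 1.602e-13
P = 9.8223e+18 * 196 * 1.602e-13
P = 3.0841e+08 W

3.0841e+08


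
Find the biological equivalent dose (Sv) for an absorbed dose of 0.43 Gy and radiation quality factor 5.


H = D * Q
H = 0.43 * 5
H = 2.1500 Sv

2.1500


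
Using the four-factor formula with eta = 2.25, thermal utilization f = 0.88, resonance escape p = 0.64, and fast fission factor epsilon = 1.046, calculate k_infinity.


k_inf = eta * f * p * epsilon
k_inf = 2.25 * 0.88 * 0.64 * 1.046
k_inf = 1.3255

1.3255


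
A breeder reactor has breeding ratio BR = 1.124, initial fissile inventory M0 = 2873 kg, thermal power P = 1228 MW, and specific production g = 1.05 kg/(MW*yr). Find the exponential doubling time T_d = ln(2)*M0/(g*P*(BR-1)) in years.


Breeding gain G = BR - 1 = 1.124 - 1 = 0.124
Fissile production rate = g * P * G = 1.05 * 1228 * 0.124 = 159.8856 kg/yr
T_d = ln(2) * M0 / (g * P * G)
T_d = ln(2) * 2873 / 159.8856 = 12.455 yr

12.455


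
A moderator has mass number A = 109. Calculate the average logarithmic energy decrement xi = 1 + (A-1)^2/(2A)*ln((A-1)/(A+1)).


xi = 1 + (A-1)^2/(2A) * ln((A-1)/(A+1))
xi = 1 + (109-1)^2/(2*109) * ln((109-1)/(109 +1))
xi = 0.018237

0.018237


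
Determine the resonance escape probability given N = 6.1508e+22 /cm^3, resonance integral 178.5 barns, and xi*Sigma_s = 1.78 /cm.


p = exp(-N * I * 1e-24 / (xi*Sigma_s))
p = exp(-6.1508e+22 * 178.5 * 1e-24 / 1.78)
p = 0.0020953

0.0020953


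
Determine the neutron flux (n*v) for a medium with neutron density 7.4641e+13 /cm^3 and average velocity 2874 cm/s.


phi = n * v
phi = 7.4641e+13 * 2874
phi = 2.1452e+17 /cm^2/s

2.1452e+17


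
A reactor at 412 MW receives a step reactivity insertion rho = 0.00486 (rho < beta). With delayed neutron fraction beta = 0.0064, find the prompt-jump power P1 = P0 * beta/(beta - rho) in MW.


P1/P0 = beta / (beta - rho)
P1/P0 = 0.0064 / (0.0064 - 0.00486) = 4.155844
P1 = 412 * 4.155844 = 1712.2 MW

1712.2


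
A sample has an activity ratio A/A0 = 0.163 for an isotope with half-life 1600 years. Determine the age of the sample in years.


lambda = ln(2) / t_half = ln(2) / 1600 = 4.332170e-04 /yr
t = -ln(A/A0) / lambda
t = -ln(0.163) / 4.332170e-04
t = 4187.3 yr

4187.3


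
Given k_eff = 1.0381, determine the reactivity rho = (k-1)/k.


rho = (k_eff - 1) / k_eff
rho = (1.0381 - 1) / 1.0381
rho = 0.036702

0.036702


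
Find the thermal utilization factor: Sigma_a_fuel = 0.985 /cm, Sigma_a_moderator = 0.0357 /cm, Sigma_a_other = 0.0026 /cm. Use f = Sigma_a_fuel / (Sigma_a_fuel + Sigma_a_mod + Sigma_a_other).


f = Sigma_a_fuel / (Sigma_a_fuel + Sigma_a_mod + Sigma_a_other)
f = 0.985 / (0.985 + 0.0357 + 0.0026)
f = 0.96257

0.96257


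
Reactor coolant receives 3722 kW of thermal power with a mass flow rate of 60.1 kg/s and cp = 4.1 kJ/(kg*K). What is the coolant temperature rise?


dT = Q / (m_dot * cp)
dT = 3722 / (60.1 * 4.1)
dT = 15.105 C

15.105


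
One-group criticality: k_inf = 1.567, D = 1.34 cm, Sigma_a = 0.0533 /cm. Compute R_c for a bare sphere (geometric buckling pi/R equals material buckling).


L^2 = D / Sigma_a = 1.34 / 0.0533 = 25.14071 cm^2
B_m^2 = (k_inf - 1) / L^2 = (1.567 - 1) / 25.14071 = 0.02255306 /cm^2
For a bare sphere: B_g = pi/R, so R_c = pi / sqrt(B_m^2)
R_c = pi / sqrt(0.02255306) = 20.919 cm

20.919


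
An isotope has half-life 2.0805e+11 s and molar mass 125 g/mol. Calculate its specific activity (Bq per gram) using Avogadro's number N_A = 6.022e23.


lambda = ln(2) / t_half = ln(2) / 2.0805e+11 = 3.331637e-12 /s
SA = lambda * N_A / M
SA = 3.331637e-12 * 6.022e23 / 125
SA = 1.6050e+10 Bq/g

1.6050e+10


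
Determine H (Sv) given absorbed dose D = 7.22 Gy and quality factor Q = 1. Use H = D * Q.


H = D * Q
H = 7.22 * 1
H = 7.2200 Sv

7.2200


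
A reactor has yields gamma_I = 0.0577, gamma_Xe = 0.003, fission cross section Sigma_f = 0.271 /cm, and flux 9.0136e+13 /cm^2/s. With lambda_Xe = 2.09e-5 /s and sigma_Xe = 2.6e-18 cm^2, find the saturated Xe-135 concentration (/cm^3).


Xe_eq = (gamma_I + gamma_Xe) * Sigma_f * phi / (lambda_Xe + sigma_Xe * phi)
Numerator = (0.0577 + 0.003) * 0.271 * 9.0136e+13 = 1.482710e+12
Denominator = 2.09e-5 + 2.6e-18 * 9.0136e+13 = 2.552536e-04
Xe_eq = 1.482710e+12 / 2.552536e-04 = 5.8088e+15 /cm^3

5.8088e+15


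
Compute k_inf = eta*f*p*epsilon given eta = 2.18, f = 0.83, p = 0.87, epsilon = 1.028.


k_inf = eta * f * p * epsilon
k_inf = 2.18 * 0.83 * 0.87 * 1.028
k_inf = 1.6183

1.6183


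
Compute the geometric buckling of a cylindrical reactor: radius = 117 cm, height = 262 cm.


B^2 = (2.405/R)^2 + (pi/H)^2
B^2 = (2.405/117)^2 + (pi/262)^2
B^2 = 5.6631e-04 /cm^2

5.6631e-04


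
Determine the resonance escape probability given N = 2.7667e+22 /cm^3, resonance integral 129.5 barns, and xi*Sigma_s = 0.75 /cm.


p = exp(-N * I * 1e-24 / (xi*Sigma_s))
p = exp(-2.7667e+22 * 129.5 * 1e-24 / 0.75)
p = 0.0084198

0.0084198


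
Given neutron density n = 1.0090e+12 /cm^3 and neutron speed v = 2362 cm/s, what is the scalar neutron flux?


phi = n * v
phi = 1.0090e+12 * 2362
phi = 2.3833e+15 /cm^2/s

2.3833e+15


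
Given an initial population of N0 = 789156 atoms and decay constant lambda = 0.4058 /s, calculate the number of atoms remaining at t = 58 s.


N = N0 * exp(-lambda * t)
N = 789156 * exp(-0.4058 * 58)
N = 4.7362e-05

4.7362e-05


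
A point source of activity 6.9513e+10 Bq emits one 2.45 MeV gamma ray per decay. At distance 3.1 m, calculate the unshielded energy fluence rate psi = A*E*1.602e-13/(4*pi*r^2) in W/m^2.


psi = A * E * 1.602e-13 / (4*pi*r^2)
psi = 6.9513e+10 * 2.45 * 1.602e-13 / (4*pi*3.1^2)
psi = 2.2592e-04 W/m^2

2.2592e-04


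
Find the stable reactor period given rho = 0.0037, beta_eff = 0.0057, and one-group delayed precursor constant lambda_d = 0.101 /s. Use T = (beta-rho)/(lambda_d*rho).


T = (beta - rho) / (lambda_d * rho)
T = (0.0057 - 0.0037) / (0.101 * 0.0037)
T = 5.3519 s

5.3519


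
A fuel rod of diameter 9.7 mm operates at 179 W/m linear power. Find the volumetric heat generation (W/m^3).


r = D / 2 / 1000 = 9.7 / 2 / 1000 = 0.00485 m
q''' = q' / (pi * r^2)
q''' = 179 / (pi * 0.00485^2)
q''' = 2.4223e+06 W/m^3

2.4223e+06


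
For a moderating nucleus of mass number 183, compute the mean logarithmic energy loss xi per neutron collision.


xi = 1 + (A-1)^2/(2A) * ln((A-1)/(A+1))
xi = 1 + (183-1)^2/(2*183) * ln((183-1)/(183 +1))
xi = 0.010889

0.010889


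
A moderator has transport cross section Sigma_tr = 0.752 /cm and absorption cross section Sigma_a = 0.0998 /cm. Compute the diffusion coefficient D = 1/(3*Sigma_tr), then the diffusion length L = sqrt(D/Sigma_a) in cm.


D = 1 / (3 * Sigma_tr) = 1 / (3 * 0.752) = 0.4432624 cm
L = sqrt(D / Sigma_a)
L = sqrt(0.4432624 / 0.0998)
L = 2.1075 cm

2.1075


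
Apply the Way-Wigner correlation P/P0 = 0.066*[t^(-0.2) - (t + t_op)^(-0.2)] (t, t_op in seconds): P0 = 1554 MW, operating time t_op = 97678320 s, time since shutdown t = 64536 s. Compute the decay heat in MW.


P/P0 = 0.066 * [t^(-0.2) - (t + t_op)^(-0.2)]
P/P0 = 0.066 * [64536^(-0.2) - (64536 + 97678320)^(-0.2)]
P/P0 = 0.066 * [0.1091540 - 0.02523382] = 0.005538732
P = 1554 * 0.005538732 = 8.6072 MW

8.6072


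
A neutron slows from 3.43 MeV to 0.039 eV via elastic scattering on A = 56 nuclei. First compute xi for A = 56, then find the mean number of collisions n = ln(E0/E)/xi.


xi = 1 + (A-1)^2/(2A)*ln((A-1)/(A+1)) = 0.03529286 (for A = 56)
n = ln(E0/E) / xi
n = ln(3.43e6 / 0.039) / 0.03529286
n = ln(8.794872e+07) / 0.03529286 = 518.30

518.30


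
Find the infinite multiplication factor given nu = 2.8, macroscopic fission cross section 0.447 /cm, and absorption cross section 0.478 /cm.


k_inf = nu * Sigma_f / Sigma_a
k_inf = 2.8 * 0.447 / 0.478
k_inf = 2.6184

2.6184


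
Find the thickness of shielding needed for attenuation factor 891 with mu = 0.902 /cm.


x = ln(factor) / mu
x = ln(891) / 0.902
x = 7.5303 cm

7.5303


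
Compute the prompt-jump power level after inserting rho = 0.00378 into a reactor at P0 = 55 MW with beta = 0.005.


P1/P0 = beta / (beta - rho)
P1/P0 = 0.005 / (0.005 - 0.00378) = 4.098361
P1 = 55 * 4.098361 = 225.41 MW

225.41


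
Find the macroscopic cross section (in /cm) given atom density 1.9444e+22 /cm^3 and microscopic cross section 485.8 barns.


Sigma = N * sigma_barns * 1e-24
Sigma = 1.9444e+22 * 485.8 * 1e-24
Sigma = 9.4459 /cm

9.4459


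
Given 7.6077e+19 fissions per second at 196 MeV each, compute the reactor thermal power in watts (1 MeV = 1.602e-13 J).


P = fission_rate * E_MeV * 1.602e-13
P = 7.6077e+19 * 196 * 1.602e-13
P = 2.3888e+09 W

2.3888e+09


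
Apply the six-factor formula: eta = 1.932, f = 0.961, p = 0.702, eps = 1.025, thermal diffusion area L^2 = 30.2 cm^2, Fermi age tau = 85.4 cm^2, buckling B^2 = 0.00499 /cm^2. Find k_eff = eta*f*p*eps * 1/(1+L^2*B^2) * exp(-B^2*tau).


k_inf = eta*f*p*eps = 1.932*0.961*0.702*1.025 = 1.335954
P_TNL = 1/(1 + L^2*B^2) = 1/(1 + 30.2*0.00499) = 0.8690377
P_FNL = exp(-B^2*tau) = exp(-0.00499*85.4) = 0.6530210
k_eff = k_inf * P_TNL * P_FNL = 1.335954 * 0.8690377 * 0.6530210
k_eff = 0.75815

0.75815


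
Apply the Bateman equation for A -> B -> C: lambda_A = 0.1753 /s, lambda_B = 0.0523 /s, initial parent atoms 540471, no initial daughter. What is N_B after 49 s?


N_B(t) = lambda_A * N_A0 / (lambda_B - lambda_A) * [exp(-lambda_A*t) - exp(-lambda_B*t)]
exp(-0.1753*49) = 1.860119e-04; exp(-0.0523*49) = 0.07709630
N_B = 0.1753 * 540471 / (0.0523 - 0.1753) * (1.860119e-04 - 0.07709630)
N_B = 59243

59243


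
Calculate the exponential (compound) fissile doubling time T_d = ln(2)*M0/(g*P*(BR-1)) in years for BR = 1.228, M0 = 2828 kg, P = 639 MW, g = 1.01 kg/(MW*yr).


Breeding gain G = BR - 1 = 1.228 - 1 = 0.228
Fissile production rate = g * P * G = 1.01 * 639 * 0.228 = 147.14892 kg/yr
T_d = ln(2) * M0 / (g * P * G)
T_d = ln(2) * 2828 / 147.14892 = 13.321 yr

13.321
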